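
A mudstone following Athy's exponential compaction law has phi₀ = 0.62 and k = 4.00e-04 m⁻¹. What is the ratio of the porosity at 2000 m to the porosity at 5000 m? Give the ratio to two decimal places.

Working in km (1 km = 1000 m; k in km⁻¹ = k in m⁻¹ × 1000):
phi(d₁)/phi(d₂) = e^(−k·d₁)/e^(−k·d₂) = e^{k(d₂−d₁)}
= exp(0.4 × 3) = exp(1.2) = 3.3201

3.32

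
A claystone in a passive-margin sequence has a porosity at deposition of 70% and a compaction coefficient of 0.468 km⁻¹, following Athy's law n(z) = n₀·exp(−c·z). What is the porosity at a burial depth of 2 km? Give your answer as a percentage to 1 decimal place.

n = n₀·exp(−c·z) = 0.7 × exp(−0.468 × 2) = 0.7 × exp(−0.936)
  = 0.7 × 0.3922 = 0.2745

27.5%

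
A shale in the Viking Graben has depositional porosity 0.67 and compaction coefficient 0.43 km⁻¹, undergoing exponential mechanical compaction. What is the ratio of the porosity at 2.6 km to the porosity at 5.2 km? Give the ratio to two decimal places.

3.06

phi(Z₁)/phi(Z₂) = e^(−c·Z₁)/e^(−c·Z₂) = e^{c(Z₂−Z₁)}
= exp(0.43 × 2.6) = exp(1.118) = 3.0587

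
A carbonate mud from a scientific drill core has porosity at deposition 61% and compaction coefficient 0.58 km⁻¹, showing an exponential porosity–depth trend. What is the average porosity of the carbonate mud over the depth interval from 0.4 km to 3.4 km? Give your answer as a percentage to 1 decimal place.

⟨n⟩ = (1/(d₂−d₁)) ∫ n₀ e^(−kd) dd = n₀·(e^(−k·d₁) − e^(−k·d₂)) / (k·(d₂−d₁))
e^(−0.58×0.4) = 0.7929; e^(−0.58×3.4) = 0.1392
⟨n⟩ = 0.61 × (0.7929 − 0.1392) / (0.58 × 3) = 0.61 × 0.3757 = 0.2292

22.9%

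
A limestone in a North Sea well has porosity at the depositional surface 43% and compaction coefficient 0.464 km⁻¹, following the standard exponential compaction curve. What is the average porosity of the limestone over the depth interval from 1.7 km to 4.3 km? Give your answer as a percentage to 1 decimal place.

11.3%

⟨phi⟩ = (1/(d₂−d₁)) ∫ phi₀ e^(−βd) dd = phi₀·(e^(−β·d₁) − e^(−β·d₂)) / (β·(d₂−d₁))
e^(−0.464×1.7) = 0.4544; e^(−0.464×4.3) = 0.1360
⟨phi⟩ = 0.43 × (0.4544 − 0.1360) / (0.464 × 2.6) = 0.43 × 0.2639 = 0.1135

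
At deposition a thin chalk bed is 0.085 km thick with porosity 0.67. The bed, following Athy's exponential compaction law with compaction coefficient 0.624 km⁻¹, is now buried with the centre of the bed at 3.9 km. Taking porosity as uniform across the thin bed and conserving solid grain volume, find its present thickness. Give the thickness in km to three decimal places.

0.030 km

Porosity at 3.9 km: phi = 0.67·exp(−0.624×3.9) = 0.0588
Solid-volume conservation: h(1−phi) = h₀(1−phi₀) ⇒ h = h₀·(1−phi₀)/(1−phi)
h = 0.085 × (1 − 0.67)/(1 − 0.0588) = 0.085 × 0.3506 = 0.0298 km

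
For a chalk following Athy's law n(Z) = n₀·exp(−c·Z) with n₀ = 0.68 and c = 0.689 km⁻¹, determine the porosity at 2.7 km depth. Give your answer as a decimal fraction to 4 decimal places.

0.1058

n = n₀·exp(−c·Z) = 0.68 × exp(−0.689 × 2.7) = 0.68 × exp(−1.86)
  = 0.68 × 0.1556 = 0.1058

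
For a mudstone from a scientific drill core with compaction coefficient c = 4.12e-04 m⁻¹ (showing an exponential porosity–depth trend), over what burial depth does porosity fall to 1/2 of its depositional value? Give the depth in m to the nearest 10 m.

1680 m

Working in km (1 km = 1000 m; c in km⁻¹ = c in m⁻¹ × 1000):
n/n₀ = 1/2 ⇒ exp(−c·Z) = 1/2 ⇒ Z = ln(2) / c
Z = 0.6931 / 0.412 = 1.682 km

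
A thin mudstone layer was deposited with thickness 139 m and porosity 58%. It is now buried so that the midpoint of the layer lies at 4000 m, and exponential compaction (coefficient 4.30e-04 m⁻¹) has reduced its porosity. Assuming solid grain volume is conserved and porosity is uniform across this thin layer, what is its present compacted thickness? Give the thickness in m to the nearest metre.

Working in km (1 km = 1000 m; c in km⁻¹ = c in m⁻¹ × 1000):
Porosity at 4 km: phi = 0.58·exp(−0.43×4) = 0.1039
Solid-volume conservation: h(1−phi) = h₀(1−phi₀) ⇒ h = h₀·(1−phi₀)/(1−phi)
h = 0.139 × (1 − 0.58)/(1 − 0.1039) = 0.139 × 0.4687 = 0.0651 km

65 m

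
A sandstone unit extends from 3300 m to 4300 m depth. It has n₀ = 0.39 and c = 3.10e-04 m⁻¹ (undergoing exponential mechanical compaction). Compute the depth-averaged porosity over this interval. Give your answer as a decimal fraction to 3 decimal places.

Working in km (1 km = 1000 m; c in km⁻¹ = c in m⁻¹ × 1000):
⟨n⟩ = (1/(z₂−z₁)) ∫ n₀ e^(−cz) dz = n₀·(e^(−c·z₁) − e^(−c·z₂)) / (c·(z₂−z₁))
e^(−0.31×3.3) = 0.3595; e^(−0.31×4.3) = 0.2637
⟨n⟩ = 0.39 × (0.3595 − 0.2637) / (0.31 × 1) = 0.39 × 0.3091 = 0.1206

0.121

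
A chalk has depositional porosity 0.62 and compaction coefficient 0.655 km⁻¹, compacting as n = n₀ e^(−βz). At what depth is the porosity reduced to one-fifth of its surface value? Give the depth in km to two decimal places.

2.46 km

n/n₀ = 1/5 ⇒ exp(−β·z) = 1/5 ⇒ z = ln(5) / β
z = 1.6094 / 0.655 = 2.457 km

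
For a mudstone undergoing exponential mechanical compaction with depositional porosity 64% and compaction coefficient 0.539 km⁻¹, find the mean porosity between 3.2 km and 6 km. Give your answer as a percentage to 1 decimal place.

⟨φ⟩ = (1/(Z₂−Z₁)) ∫ φ₀ e^(−βZ) dZ = φ₀·(e^(−β·Z₁) − e^(−β·Z₂)) / (β·(Z₂−Z₁))
e^(−0.539×3.2) = 0.1782; e^(−0.539×6) = 0.0394
⟨φ⟩ = 0.64 × (0.1782 − 0.0394) / (0.539 × 2.8) = 0.64 × 0.0920 = 0.0589

5.9%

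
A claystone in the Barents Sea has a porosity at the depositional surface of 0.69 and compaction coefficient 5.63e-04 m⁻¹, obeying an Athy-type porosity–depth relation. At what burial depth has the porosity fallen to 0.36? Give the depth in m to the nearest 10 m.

1160 m

Working in km (1 km = 1000 m; β in km⁻¹ = β in m⁻¹ × 1000):
Invert Athy's law: Z = ln(φ₀/φ) / β
Z = ln(0.69/0.36) / 0.563 = ln(1.917) / 0.563 = 0.6506 / 0.563 = 1.156 km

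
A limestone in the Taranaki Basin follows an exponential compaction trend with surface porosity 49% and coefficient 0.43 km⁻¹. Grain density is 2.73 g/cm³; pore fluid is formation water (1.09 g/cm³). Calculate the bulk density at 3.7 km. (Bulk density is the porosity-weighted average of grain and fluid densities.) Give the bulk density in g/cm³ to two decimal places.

2.57 g/cm³

Porosity at depth: n = 0.49·exp(−0.43×3.7) = 0.49×0.2037 = 0.0998
Bulk density: ρ_b = (1−n)ρ_g + n·ρ_f = 0.9002×2.73 + 0.0998×1.09
       = 2.457 + 0.109 = 2.566 g/cm³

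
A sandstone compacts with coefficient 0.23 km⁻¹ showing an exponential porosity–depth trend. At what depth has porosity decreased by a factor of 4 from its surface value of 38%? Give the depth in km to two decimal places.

6.03 km

phi/phi₀ = 1/4 ⇒ exp(−c·z) = 1/4 ⇒ z = ln(4) / c
z = 1.3863 / 0.23 = 6.027 km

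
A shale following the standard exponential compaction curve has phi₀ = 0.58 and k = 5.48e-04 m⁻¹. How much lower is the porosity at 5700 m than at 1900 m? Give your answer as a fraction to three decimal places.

Working in km (1 km = 1000 m; k in km⁻¹ = k in m⁻¹ × 1000):
phi(1.9) = 0.58·e^(−0.548×1.9) = 0.2048
phi(5.7) = 0.58·e^(−0.548×5.7) = 0.0255
Δphi = 0.2048 − 0.0255 = 0.1792

0.179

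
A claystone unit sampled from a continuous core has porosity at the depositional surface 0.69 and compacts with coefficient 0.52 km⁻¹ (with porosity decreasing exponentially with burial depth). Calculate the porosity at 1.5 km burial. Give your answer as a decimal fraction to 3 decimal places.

φ = φ₀·exp(−c·z) = 0.69 × exp(−0.52 × 1.5) = 0.69 × exp(−0.78)
  = 0.69 × 0.4584 = 0.3163

0.316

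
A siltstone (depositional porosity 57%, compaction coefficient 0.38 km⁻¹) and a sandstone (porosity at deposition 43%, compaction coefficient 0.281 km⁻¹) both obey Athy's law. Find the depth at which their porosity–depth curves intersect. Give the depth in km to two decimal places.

2.85 km

Set n₀ₐ e^(−kₐd) = n₀ᵦ e^(−kᵦd) ⇒ ln(n₀ₐ/n₀ᵦ) = (kₐ − kᵦ)·d
d = ln(0.57/0.43) / (0.38 − 0.281) = 0.2819 / 0.099 = 2.847 km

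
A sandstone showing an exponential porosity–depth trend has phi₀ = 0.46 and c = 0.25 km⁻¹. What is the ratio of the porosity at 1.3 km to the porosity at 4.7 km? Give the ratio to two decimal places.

phi(Z₁)/phi(Z₂) = e^(−c·Z₁)/e^(−c·Z₂) = e^{c(Z₂−Z₁)}
= exp(0.25 × 3.4) = exp(0.85) = 2.3396

2.34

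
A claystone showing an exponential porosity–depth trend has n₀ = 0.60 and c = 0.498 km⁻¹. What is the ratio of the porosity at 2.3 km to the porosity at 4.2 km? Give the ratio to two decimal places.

2.58

n(d₁)/n(d₂) = e^(−c·d₁)/e^(−c·d₂) = e^{c(d₂−d₁)}
= exp(0.498 × 1.9) = exp(0.9462) = 2.5759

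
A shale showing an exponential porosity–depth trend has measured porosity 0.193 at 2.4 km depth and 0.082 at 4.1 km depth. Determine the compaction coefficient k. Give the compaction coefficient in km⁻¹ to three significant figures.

Athy: phi(d) = phi₀ e^(−kd) ⇒ phi₁/phi₂ = e^{k(d₂−d₁)} ⇒ k = ln(phi₁/phi₂)/(d₂−d₁)
k = ln(0.193/0.082) / (4.1 − 2.4) = ln(2.354) / 1.7 = 0.8560 / 1.7 = 0.5035 km⁻¹

0.504 km⁻¹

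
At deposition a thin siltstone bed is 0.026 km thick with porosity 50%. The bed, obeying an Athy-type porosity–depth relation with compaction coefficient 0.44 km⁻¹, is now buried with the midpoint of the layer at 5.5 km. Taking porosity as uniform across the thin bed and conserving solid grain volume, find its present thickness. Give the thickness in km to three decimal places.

Porosity at 5.5 km: phi = 0.5·exp(−0.44×5.5) = 0.0445
Solid-volume conservation: h(1−phi) = h₀(1−phi₀) ⇒ h = h₀·(1−phi₀)/(1−phi)
h = 0.026 × (1 − 0.5)/(1 − 0.0445) = 0.026 × 0.5233 = 0.0136 km

0.014 km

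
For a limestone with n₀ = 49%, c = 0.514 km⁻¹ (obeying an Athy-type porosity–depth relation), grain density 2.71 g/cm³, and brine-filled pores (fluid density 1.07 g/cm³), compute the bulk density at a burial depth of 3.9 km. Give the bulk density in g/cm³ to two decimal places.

2.60 g/cm³

Porosity at depth: n = 0.49·exp(−0.514×3.9) = 0.49×0.1347 = 0.0660
Bulk density: ρ_b = (1−n)ρ_g + n·ρ_f = 0.9340×2.71 + 0.0660×1.07
       = 2.531 + 0.071 = 2.602 g/cm³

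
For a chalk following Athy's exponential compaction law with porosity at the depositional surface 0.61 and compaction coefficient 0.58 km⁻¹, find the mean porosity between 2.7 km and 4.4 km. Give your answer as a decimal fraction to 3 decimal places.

0.081

⟨phi⟩ = (1/(d₂−d₁)) ∫ phi₀ e^(−kd) dd = phi₀·(e^(−k·d₁) − e^(−k·d₂)) / (k·(d₂−d₁))
e^(−0.58×2.7) = 0.2089; e^(−0.58×4.4) = 0.0779
⟨phi⟩ = 0.61 × (0.2089 − 0.0779) / (0.58 × 1.7) = 0.61 × 0.1328 = 0.0810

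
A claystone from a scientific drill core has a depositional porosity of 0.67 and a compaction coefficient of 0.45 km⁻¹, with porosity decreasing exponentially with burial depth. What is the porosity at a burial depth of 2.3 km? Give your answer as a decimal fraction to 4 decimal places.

0.2380

phi = phi₀·exp(−k·Z) = 0.67 × exp(−0.45 × 2.3) = 0.67 × exp(−1.035)
  = 0.67 × 0.3552 = 0.2380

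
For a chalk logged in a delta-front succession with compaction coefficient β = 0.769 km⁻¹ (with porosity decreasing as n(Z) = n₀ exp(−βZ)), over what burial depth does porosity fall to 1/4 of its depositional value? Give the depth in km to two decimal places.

n/n₀ = 1/4 ⇒ exp(−β·Z) = 1/4 ⇒ Z = ln(4) / β
Z = 1.3863 / 0.769 = 1.803 km

1.80 km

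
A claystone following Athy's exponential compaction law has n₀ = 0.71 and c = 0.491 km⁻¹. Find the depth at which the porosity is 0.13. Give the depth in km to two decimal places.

3.46 km

Invert Athy's law: d = ln(n₀/n) / c
d = ln(0.71/0.13) / 0.491 = ln(5.462) / 0.491 = 1.6977 / 0.491 = 3.458 km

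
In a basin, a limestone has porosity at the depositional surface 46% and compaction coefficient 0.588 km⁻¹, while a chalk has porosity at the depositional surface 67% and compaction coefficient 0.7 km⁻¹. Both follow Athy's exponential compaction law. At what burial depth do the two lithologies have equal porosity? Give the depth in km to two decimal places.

3.36 km

Set n₀ₐ e^(−cₐz) = n₀ᵦ e^(−cᵦz) ⇒ ln(n₀ₐ/n₀ᵦ) = (cₐ − cᵦ)·z
z = ln(0.46/0.67) / (0.588 − 0.7) = -0.3761 / -0.112 = 3.358 km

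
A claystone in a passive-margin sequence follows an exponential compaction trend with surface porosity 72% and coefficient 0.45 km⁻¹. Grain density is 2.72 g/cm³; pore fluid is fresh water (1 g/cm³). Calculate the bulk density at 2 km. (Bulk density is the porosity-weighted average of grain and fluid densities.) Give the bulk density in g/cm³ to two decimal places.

Porosity at depth: φ = 0.72·exp(−0.45×2) = 0.72×0.4066 = 0.2927
Bulk density: ρ_b = (1−φ)ρ_g + φ·ρ_f = 0.7073×2.72 + 0.2927×1
       = 1.924 + 0.293 = 2.217 g/cm³

2.22 g/cm³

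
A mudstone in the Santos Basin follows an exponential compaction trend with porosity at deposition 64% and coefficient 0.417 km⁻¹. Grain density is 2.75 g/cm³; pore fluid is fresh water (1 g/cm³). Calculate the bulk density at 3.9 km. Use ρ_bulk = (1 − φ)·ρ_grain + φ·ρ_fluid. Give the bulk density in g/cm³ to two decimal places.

2.53 g/cm³

Porosity at depth: φ = 0.64·exp(−0.417×3.9) = 0.64×0.1967 = 0.1259
Bulk density: ρ_b = (1−φ)ρ_g + φ·ρ_f = 0.8741×2.75 + 0.1259×1
       = 2.404 + 0.126 = 2.530 g/cm³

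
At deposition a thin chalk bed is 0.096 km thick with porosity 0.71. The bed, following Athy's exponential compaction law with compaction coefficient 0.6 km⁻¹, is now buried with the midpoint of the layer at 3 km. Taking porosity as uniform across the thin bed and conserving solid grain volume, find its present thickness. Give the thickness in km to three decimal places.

Porosity at 3 km: φ = 0.71·exp(−0.6×3) = 0.1174
Solid-volume conservation: h(1−φ) = h₀(1−φ₀) ⇒ h = h₀·(1−φ₀)/(1−φ)
h = 0.096 × (1 − 0.71)/(1 − 0.1174) = 0.096 × 0.3286 = 0.0315 km

0.032 km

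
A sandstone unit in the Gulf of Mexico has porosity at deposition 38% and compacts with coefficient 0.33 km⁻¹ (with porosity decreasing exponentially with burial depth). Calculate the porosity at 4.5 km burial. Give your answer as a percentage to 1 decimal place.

phi = phi₀·exp(−β·d) = 0.38 × exp(−0.33 × 4.5) = 0.38 × exp(−1.485)
  = 0.38 × 0.2265 = 0.0861

8.6%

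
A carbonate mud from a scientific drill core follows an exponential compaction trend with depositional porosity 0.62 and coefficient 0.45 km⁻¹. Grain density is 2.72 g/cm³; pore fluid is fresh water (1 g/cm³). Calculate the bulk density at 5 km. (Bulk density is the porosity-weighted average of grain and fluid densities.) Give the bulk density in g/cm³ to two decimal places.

Porosity at depth: n = 0.62·exp(−0.45×5) = 0.62×0.1054 = 0.0653
Bulk density: ρ_b = (1−n)ρ_g + n·ρ_f = 0.9347×2.72 + 0.0653×1
       = 2.542 + 0.065 = 2.608 g/cm³

2.61 g/cm³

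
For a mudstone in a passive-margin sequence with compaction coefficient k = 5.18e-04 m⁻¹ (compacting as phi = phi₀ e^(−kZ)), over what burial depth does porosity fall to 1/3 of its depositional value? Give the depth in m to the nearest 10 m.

2120 m

Working in km (1 km = 1000 m; k in km⁻¹ = k in m⁻¹ × 1000):
phi/phi₀ = 1/3 ⇒ exp(−k·Z) = 1/3 ⇒ Z = ln(3) / k
Z = 1.0986 / 0.518 = 2.121 km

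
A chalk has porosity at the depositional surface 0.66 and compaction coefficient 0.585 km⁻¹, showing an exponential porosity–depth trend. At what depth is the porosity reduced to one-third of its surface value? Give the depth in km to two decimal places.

1.88 km

n/n₀ = 1/3 ⇒ exp(−k·z) = 1/3 ⇒ z = ln(3) / k
z = 1.0986 / 0.585 = 1.878 km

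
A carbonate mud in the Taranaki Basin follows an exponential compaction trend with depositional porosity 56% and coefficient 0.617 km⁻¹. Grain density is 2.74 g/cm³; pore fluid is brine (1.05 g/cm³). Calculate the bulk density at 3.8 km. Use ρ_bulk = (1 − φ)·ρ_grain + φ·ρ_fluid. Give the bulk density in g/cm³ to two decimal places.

Porosity at depth: φ = 0.56·exp(−0.617×3.8) = 0.56×0.0959 = 0.0537
Bulk density: ρ_b = (1−φ)ρ_g + φ·ρ_f = 0.9463×2.74 + 0.0537×1.05
       = 2.593 + 0.056 = 2.649 g/cm³

2.65 g/cm³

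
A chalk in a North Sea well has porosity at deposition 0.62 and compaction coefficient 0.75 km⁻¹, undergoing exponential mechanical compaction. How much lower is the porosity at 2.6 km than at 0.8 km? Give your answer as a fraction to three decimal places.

phi(0.8) = 0.62·e^(−0.75×0.8) = 0.3403
phi(2.6) = 0.62·e^(−0.75×2.6) = 0.0882
Δphi = 0.3403 − 0.0882 = 0.2521

0.252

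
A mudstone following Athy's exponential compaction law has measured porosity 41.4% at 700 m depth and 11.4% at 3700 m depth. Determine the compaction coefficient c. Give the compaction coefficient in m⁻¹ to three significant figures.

Working in km (1 km = 1000 m; c in km⁻¹ = c in m⁻¹ × 1000):
Athy: φ(Z) = φ₀ e^(−cZ) ⇒ φ₁/φ₂ = e^{c(Z₂−Z₁)} ⇒ c = ln(φ₁/φ₂)/(Z₂−Z₁)
c = ln(0.414/0.114) / (3.7 − 0.7) = ln(3.632) / 3 = 1.2897 / 3 = 0.4299 km⁻¹

0.000430 m⁻¹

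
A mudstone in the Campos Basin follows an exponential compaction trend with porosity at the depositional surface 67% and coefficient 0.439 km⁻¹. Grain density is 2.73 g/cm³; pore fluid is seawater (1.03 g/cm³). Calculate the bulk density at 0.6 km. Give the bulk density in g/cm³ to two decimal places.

Porosity at depth: φ = 0.67·exp(−0.439×0.6) = 0.67×0.7684 = 0.5149
Bulk density: ρ_b = (1−φ)ρ_g + φ·ρ_f = 0.4851×2.73 + 0.5149×1.03
       = 1.324 + 0.530 = 1.855 g/cm³

1.85 g/cm³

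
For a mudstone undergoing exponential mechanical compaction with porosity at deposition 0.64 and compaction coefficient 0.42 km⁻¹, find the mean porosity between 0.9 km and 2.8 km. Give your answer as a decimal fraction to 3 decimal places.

⟨n⟩ = (1/(z₂−z₁)) ∫ n₀ e^(−kz) dz = n₀·(e^(−k·z₁) − e^(−k·z₂)) / (k·(z₂−z₁))
e^(−0.42×0.9) = 0.6852; e^(−0.42×2.8) = 0.3085
⟨n⟩ = 0.64 × (0.6852 − 0.3085) / (0.42 × 1.9) = 0.64 × 0.4721 = 0.3021

0.302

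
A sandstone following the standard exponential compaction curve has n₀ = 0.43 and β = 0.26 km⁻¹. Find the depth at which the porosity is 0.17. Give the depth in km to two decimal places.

3.57 km

Invert Athy's law: z = ln(n₀/n) / β
z = ln(0.43/0.17) / 0.26 = ln(2.529) / 0.26 = 0.9280 / 0.26 = 3.569 km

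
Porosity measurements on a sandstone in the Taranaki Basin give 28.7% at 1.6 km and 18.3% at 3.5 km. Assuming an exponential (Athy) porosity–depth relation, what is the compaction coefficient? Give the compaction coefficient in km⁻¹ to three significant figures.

0.237 km⁻¹

Athy: n(Z) = n₀ e^(−kZ) ⇒ n₁/n₂ = e^{k(Z₂−Z₁)} ⇒ k = ln(n₁/n₂)/(Z₂−Z₁)
k = ln(0.287/0.183) / (3.5 − 1.6) = ln(1.568) / 1.9 = 0.4500 / 1.9 = 0.2368 km⁻¹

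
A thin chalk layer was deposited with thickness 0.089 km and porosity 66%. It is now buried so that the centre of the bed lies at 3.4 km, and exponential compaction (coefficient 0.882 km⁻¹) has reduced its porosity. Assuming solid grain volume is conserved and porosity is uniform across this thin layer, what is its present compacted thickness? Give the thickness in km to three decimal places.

0.031 km

Porosity at 3.4 km: phi = 0.66·exp(−0.882×3.4) = 0.0329
Solid-volume conservation: h(1−phi) = h₀(1−phi₀) ⇒ h = h₀·(1−phi₀)/(1−phi)
h = 0.089 × (1 − 0.66)/(1 − 0.0329) = 0.089 × 0.3516 = 0.0313 km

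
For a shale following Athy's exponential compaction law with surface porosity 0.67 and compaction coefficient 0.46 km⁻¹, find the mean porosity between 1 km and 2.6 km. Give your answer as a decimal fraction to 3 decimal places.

0.299

⟨phi⟩ = (1/(Z₂−Z₁)) ∫ phi₀ e^(−βZ) dZ = phi₀·(e^(−β·Z₁) − e^(−β·Z₂)) / (β·(Z₂−Z₁))
e^(−0.46×1) = 0.6313; e^(−0.46×2.6) = 0.3024
⟨phi⟩ = 0.67 × (0.6313 − 0.3024) / (0.46 × 1.6) = 0.67 × 0.4469 = 0.2994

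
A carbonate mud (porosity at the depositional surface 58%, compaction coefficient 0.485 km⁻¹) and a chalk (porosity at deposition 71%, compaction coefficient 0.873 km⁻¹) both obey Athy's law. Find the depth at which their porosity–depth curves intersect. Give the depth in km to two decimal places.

0.52 km

Set n₀ₐ e^(−βₐZ) = n₀ᵦ e^(−βᵦZ) ⇒ ln(n₀ₐ/n₀ᵦ) = (βₐ − βᵦ)·Z
Z = ln(0.58/0.71) / (0.485 − 0.873) = -0.2022 / -0.388 = 0.521 km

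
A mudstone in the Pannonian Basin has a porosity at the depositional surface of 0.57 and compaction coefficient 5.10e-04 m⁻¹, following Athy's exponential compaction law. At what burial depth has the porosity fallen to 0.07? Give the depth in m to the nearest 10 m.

Working in km (1 km = 1000 m; β in km⁻¹ = β in m⁻¹ × 1000):
Invert Athy's law: z = ln(n₀/n) / β
z = ln(0.57/0.07) / 0.51 = ln(8.143) / 0.51 = 2.0971 / 0.51 = 4.112 km

4110 m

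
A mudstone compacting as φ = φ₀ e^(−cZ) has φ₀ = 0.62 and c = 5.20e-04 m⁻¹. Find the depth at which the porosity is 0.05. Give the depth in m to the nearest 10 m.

4840 m

Working in km (1 km = 1000 m; c in km⁻¹ = c in m⁻¹ × 1000):
Invert Athy's law: Z = ln(φ₀/φ) / c
Z = ln(0.62/0.05) / 0.52 = ln(12.4) / 0.52 = 2.5177 / 0.52 = 4.842 km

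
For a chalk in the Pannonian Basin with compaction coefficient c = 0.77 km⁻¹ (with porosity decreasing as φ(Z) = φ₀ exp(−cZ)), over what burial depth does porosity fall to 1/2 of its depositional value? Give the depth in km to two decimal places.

φ/φ₀ = 1/2 ⇒ exp(−c·Z) = 1/2 ⇒ Z = ln(2) / c
Z = 0.6931 / 0.77 = 0.900 km

0.90 km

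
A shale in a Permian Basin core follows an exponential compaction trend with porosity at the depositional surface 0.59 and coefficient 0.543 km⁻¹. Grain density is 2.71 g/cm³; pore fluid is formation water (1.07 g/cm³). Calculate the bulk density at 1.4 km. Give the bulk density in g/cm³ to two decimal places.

Porosity at depth: φ = 0.59·exp(−0.543×1.4) = 0.59×0.4676 = 0.2759
Bulk density: ρ_b = (1−φ)ρ_g + φ·ρ_f = 0.7241×2.71 + 0.2759×1.07
       = 1.962 + 0.295 = 2.258 g/cm³

2.26 g/cm³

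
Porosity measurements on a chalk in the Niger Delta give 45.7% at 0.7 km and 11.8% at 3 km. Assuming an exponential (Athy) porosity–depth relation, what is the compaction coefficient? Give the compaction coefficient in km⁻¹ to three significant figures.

Athy: phi(Z) = phi₀ e^(−cZ) ⇒ phi₁/phi₂ = e^{c(Z₂−Z₁)} ⇒ c = ln(phi₁/phi₂)/(Z₂−Z₁)
c = ln(0.457/0.118) / (3 − 0.7) = ln(3.873) / 2.3 = 1.3540 / 2.3 = 0.5887 km⁻¹

0.589 km⁻¹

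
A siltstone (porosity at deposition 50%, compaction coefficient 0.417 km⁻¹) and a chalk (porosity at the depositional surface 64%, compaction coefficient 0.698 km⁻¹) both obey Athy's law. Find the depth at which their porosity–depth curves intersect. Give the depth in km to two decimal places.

0.88 km

Set phi₀ₐ e^(−βₐd) = phi₀ᵦ e^(−βᵦd) ⇒ ln(phi₀ₐ/phi₀ᵦ) = (βₐ − βᵦ)·d
d = ln(0.5/0.64) / (0.417 − 0.698) = -0.2469 / -0.281 = 0.879 km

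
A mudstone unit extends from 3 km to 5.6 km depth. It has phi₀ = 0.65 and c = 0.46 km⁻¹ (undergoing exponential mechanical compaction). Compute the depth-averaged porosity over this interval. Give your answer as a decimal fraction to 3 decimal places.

⟨phi⟩ = (1/(Z₂−Z₁)) ∫ phi₀ e^(−cZ) dZ = phi₀·(e^(−c·Z₁) − e^(−c·Z₂)) / (c·(Z₂−Z₁))
e^(−0.46×3) = 0.2516; e^(−0.46×5.6) = 0.0761
⟨phi⟩ = 0.65 × (0.2516 − 0.0761) / (0.46 × 2.6) = 0.65 × 0.1467 = 0.0954

0.095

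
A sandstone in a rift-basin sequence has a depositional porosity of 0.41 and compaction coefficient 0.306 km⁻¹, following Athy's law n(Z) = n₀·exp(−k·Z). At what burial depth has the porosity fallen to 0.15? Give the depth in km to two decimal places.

3.29 km

Invert Athy's law: Z = ln(n₀/n) / k
Z = ln(0.41/0.15) / 0.306 = ln(2.733) / 0.306 = 1.0055 / 0.306 = 3.286 km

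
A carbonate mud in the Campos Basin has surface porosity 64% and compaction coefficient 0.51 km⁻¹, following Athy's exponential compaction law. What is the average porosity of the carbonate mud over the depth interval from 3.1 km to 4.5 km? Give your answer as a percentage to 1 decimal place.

⟨n⟩ = (1/(Z₂−Z₁)) ∫ n₀ e^(−kZ) dZ = n₀·(e^(−k·Z₁) − e^(−k·Z₂)) / (k·(Z₂−Z₁))
e^(−0.51×3.1) = 0.2058; e^(−0.51×4.5) = 0.1008
⟨n⟩ = 0.64 × (0.2058 − 0.1008) / (0.51 × 1.4) = 0.64 × 0.1471 = 0.0941

9.4%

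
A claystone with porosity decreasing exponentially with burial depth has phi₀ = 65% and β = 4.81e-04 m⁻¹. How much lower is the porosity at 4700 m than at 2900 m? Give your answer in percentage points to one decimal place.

9.3 percentage points

Working in km (1 km = 1000 m; β in km⁻¹ = β in m⁻¹ × 1000):
phi(2.9) = 0.65·e^(−0.481×2.9) = 0.1611
phi(4.7) = 0.65·e^(−0.481×4.7) = 0.0678
Δphi = 0.1611 − 0.0678 = 0.0933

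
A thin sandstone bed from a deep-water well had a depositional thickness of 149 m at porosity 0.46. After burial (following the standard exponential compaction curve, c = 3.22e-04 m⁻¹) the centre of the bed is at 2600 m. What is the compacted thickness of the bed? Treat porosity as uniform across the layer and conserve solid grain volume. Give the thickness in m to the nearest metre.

Working in km (1 km = 1000 m; c in km⁻¹ = c in m⁻¹ × 1000):
Porosity at 2.6 km: φ = 0.46·exp(−0.322×2.6) = 0.1991
Solid-volume conservation: h(1−φ) = h₀(1−φ₀) ⇒ h = h₀·(1−φ₀)/(1−φ)
h = 0.149 × (1 − 0.46)/(1 − 0.1991) = 0.149 × 0.6743 = 0.1005 km

100 m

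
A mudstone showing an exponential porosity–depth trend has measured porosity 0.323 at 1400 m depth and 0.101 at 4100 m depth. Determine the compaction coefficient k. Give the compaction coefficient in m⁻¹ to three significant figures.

Working in km (1 km = 1000 m; k in km⁻¹ = k in m⁻¹ × 1000):
Athy: φ(z) = φ₀ e^(−kz) ⇒ φ₁/φ₂ = e^{k(z₂−z₁)} ⇒ k = ln(φ₁/φ₂)/(z₂−z₁)
k = ln(0.323/0.101) / (4.1 − 1.4) = ln(3.198) / 2.7 = 1.1625 / 2.7 = 0.4306 km⁻¹

0.000431 m⁻¹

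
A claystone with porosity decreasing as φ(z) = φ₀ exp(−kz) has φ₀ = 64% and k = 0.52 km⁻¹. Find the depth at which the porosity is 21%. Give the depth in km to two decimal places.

Invert Athy's law: z = ln(φ₀/φ) / k
z = ln(0.64/0.21) / 0.52 = ln(3.048) / 0.52 = 1.1144 / 0.52 = 2.143 km

2.14 km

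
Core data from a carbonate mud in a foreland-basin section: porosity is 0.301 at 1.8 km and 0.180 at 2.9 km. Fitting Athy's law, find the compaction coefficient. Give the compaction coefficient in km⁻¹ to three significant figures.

Athy: φ(d) = φ₀ e^(−cd) ⇒ φ₁/φ₂ = e^{c(d₂−d₁)} ⇒ c = ln(φ₁/φ₂)/(d₂−d₁)
c = ln(0.301/0.18) / (2.9 − 1.8) = ln(1.672) / 1.1 = 0.5142 / 1.1 = 0.4674 km⁻¹

0.467 km⁻¹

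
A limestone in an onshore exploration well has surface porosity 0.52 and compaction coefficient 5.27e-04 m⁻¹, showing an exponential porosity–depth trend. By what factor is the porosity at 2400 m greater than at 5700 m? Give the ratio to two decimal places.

5.69

Working in km (1 km = 1000 m; β in km⁻¹ = β in m⁻¹ × 1000):
φ(d₁)/φ(d₂) = e^(−β·d₁)/e^(−β·d₂) = e^{β(d₂−d₁)}
= exp(0.527 × 3.3) = exp(1.739) = 5.6922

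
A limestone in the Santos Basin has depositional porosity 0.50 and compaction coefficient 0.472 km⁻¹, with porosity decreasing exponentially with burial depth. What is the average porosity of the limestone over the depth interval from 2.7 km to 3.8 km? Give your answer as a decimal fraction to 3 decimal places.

⟨φ⟩ = (1/(z₂−z₁)) ∫ φ₀ e^(−βz) dz = φ₀·(e^(−β·z₁) − e^(−β·z₂)) / (β·(z₂−z₁))
e^(−0.472×2.7) = 0.2796; e^(−0.472×3.8) = 0.1664
⟨φ⟩ = 0.5 × (0.2796 − 0.1664) / (0.472 × 1.1) = 0.5 × 0.2181 = 0.1091

0.109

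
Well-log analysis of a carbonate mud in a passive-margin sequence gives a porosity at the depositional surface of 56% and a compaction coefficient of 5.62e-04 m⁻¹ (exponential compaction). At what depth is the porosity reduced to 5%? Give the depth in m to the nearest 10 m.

4300 m

Working in km (1 km = 1000 m; c in km⁻¹ = c in m⁻¹ × 1000):
Invert Athy's law: z = ln(phi₀/phi) / c
z = ln(0.56/0.05) / 0.562 = ln(11.2) / 0.562 = 2.4159 / 0.562 = 4.299 km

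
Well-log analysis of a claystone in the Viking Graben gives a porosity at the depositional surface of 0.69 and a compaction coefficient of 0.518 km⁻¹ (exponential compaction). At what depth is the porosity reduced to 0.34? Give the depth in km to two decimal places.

1.37 km

Invert Athy's law: d = ln(phi₀/phi) / k
d = ln(0.69/0.34) / 0.518 = ln(2.029) / 0.518 = 0.7077 / 0.518 = 1.366 km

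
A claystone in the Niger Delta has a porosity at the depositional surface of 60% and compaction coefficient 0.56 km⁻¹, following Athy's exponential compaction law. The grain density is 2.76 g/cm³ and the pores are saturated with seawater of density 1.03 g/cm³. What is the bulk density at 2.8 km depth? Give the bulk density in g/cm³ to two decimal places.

2.54 g/cm³

Porosity at depth: n = 0.6·exp(−0.56×2.8) = 0.6×0.2085 = 0.1251
Bulk density: ρ_b = (1−n)ρ_g + n·ρ_f = 0.8749×2.76 + 0.1251×1.03
       = 2.415 + 0.129 = 2.544 g/cm³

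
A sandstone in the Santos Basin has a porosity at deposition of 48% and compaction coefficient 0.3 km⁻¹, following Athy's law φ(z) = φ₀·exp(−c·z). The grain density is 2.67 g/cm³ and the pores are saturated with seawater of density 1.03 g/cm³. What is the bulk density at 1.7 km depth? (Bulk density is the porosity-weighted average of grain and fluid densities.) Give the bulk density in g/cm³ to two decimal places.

Porosity at depth: φ = 0.48·exp(−0.3×1.7) = 0.48×0.6005 = 0.2882
Bulk density: ρ_b = (1−φ)ρ_g + φ·ρ_f = 0.7118×2.67 + 0.2882×1.03
       = 1.900 + 0.297 = 2.197 g/cm³

2.20 g/cm³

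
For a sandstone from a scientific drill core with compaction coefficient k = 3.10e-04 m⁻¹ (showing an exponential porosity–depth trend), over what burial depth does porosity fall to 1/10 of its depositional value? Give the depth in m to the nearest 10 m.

Working in km (1 km = 1000 m; k in km⁻¹ = k in m⁻¹ × 1000):
φ/φ₀ = 1/10 ⇒ exp(−k·z) = 1/10 ⇒ z = ln(10) / k
z = 2.3026 / 0.31 = 7.428 km

7430 m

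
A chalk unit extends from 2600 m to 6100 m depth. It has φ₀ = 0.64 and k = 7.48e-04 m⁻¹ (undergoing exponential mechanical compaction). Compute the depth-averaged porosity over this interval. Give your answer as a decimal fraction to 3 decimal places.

Working in km (1 km = 1000 m; k in km⁻¹ = k in m⁻¹ × 1000):
⟨φ⟩ = (1/(Z₂−Z₁)) ∫ φ₀ e^(−kZ) dZ = φ₀·(e^(−k·Z₁) − e^(−k·Z₂)) / (k·(Z₂−Z₁))
e^(−0.748×2.6) = 0.1430; e^(−0.748×6.1) = 0.0104
⟨φ⟩ = 0.64 × (0.1430 − 0.0104) / (0.748 × 3.5) = 0.64 × 0.0506 = 0.0324

0.032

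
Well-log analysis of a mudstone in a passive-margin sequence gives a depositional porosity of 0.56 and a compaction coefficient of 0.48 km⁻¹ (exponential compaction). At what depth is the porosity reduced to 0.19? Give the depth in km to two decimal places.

Invert Athy's law: z = ln(φ₀/φ) / β
z = ln(0.56/0.19) / 0.48 = ln(2.947) / 0.48 = 1.0809 / 0.48 = 2.252 km

2.25 km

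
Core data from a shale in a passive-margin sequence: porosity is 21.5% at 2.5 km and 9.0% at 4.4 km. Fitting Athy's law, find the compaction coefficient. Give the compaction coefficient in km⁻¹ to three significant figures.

Athy: φ(Z) = φ₀ e^(−cZ) ⇒ φ₁/φ₂ = e^{c(Z₂−Z₁)} ⇒ c = ln(φ₁/φ₂)/(Z₂−Z₁)
c = ln(0.215/0.09) / (4.4 − 2.5) = ln(2.389) / 1.9 = 0.8708 / 1.9 = 0.4583 km⁻¹

0.458 km⁻¹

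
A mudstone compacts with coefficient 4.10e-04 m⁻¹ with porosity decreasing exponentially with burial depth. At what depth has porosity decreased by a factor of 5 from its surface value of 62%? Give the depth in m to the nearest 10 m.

3930 m

Working in km (1 km = 1000 m; β in km⁻¹ = β in m⁻¹ × 1000):
phi/phi₀ = 1/5 ⇒ exp(−β·d) = 1/5 ⇒ d = ln(5) / β
d = 1.6094 / 0.41 = 3.925 km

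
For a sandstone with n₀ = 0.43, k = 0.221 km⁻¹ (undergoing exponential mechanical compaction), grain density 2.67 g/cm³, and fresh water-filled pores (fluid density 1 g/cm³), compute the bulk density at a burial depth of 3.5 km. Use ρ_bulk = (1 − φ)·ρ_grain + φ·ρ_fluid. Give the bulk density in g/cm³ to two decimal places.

Porosity at depth: n = 0.43·exp(−0.221×3.5) = 0.43×0.4614 = 0.1984
Bulk density: ρ_b = (1−n)ρ_g + n·ρ_f = 0.8016×2.67 + 0.1984×1
       = 2.140 + 0.198 = 2.339 g/cm³

2.34 g/cm³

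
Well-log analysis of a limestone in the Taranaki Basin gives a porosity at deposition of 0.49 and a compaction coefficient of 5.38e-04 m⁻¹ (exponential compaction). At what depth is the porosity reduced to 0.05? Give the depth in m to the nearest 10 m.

Working in km (1 km = 1000 m; β in km⁻¹ = β in m⁻¹ × 1000):
Invert Athy's law: Z = ln(φ₀/φ) / β
Z = ln(0.49/0.05) / 0.538 = ln(9.8) / 0.538 = 2.2824 / 0.538 = 4.242 km

4240 m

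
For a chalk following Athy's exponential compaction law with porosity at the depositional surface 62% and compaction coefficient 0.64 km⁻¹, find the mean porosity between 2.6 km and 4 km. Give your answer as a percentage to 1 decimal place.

7.8%

⟨φ⟩ = (1/(d₂−d₁)) ∫ φ₀ e^(−kd) dd = φ₀·(e^(−k·d₁) − e^(−k·d₂)) / (k·(d₂−d₁))
e^(−0.64×2.6) = 0.1894; e^(−0.64×4) = 0.0773
⟨φ⟩ = 0.62 × (0.1894 − 0.0773) / (0.64 × 1.4) = 0.62 × 0.1251 = 0.0776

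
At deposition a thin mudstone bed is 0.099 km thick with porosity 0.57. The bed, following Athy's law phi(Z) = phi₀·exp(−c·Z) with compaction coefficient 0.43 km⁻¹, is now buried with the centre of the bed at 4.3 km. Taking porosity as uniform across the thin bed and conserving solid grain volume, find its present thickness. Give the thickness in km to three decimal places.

0.047 km

Porosity at 4.3 km: phi = 0.57·exp(−0.43×4.3) = 0.0897
Solid-volume conservation: h(1−phi) = h₀(1−phi₀) ⇒ h = h₀·(1−phi₀)/(1−phi)
h = 0.099 × (1 − 0.57)/(1 − 0.0897) = 0.099 × 0.4724 = 0.0468 km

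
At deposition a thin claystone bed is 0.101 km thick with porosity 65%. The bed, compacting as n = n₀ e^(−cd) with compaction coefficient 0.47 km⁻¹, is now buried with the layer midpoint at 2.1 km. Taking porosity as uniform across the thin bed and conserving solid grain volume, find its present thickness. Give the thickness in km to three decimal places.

Porosity at 2.1 km: n = 0.65·exp(−0.47×2.1) = 0.2423
Solid-volume conservation: h(1−n) = h₀(1−n₀) ⇒ h = h₀·(1−n₀)/(1−n)
h = 0.101 × (1 − 0.65)/(1 − 0.2423) = 0.101 × 0.4619 = 0.0467 km

0.047 km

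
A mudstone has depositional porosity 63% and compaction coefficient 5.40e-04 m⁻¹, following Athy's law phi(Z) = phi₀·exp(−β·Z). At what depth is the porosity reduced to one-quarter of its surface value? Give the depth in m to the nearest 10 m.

Working in km (1 km = 1000 m; β in km⁻¹ = β in m⁻¹ × 1000):
phi/phi₀ = 1/4 ⇒ exp(−β·Z) = 1/4 ⇒ Z = ln(4) / β
Z = 1.3863 / 0.54 = 2.567 km

2570 m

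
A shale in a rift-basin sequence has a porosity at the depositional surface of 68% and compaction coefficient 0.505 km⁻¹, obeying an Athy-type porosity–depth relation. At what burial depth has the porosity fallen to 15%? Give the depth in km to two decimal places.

Invert Athy's law: d = ln(φ₀/φ) / k
d = ln(0.68/0.15) / 0.505 = ln(4.533) / 0.505 = 1.5115 / 0.505 = 2.993 km

2.99 km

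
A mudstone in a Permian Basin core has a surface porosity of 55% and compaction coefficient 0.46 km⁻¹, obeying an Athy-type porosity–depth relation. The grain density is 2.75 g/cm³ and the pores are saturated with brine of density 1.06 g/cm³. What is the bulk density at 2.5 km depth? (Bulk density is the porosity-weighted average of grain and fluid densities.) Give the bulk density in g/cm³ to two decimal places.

2.46 g/cm³

Porosity at depth: φ = 0.55·exp(−0.46×2.5) = 0.55×0.3166 = 0.1742
Bulk density: ρ_b = (1−φ)ρ_g + φ·ρ_f = 0.8258×2.75 + 0.1742×1.06
       = 2.271 + 0.185 = 2.456 g/cm³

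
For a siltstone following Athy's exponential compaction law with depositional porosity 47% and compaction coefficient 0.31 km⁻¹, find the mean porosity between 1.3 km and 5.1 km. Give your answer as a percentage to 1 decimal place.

⟨φ⟩ = (1/(d₂−d₁)) ∫ φ₀ e^(−βd) dd = φ₀·(e^(−β·d₁) − e^(−β·d₂)) / (β·(d₂−d₁))
e^(−0.31×1.3) = 0.6683; e^(−0.31×5.1) = 0.2058
⟨φ⟩ = 0.47 × (0.6683 − 0.2058) / (0.31 × 3.8) = 0.47 × 0.3927 = 0.1845

18.5%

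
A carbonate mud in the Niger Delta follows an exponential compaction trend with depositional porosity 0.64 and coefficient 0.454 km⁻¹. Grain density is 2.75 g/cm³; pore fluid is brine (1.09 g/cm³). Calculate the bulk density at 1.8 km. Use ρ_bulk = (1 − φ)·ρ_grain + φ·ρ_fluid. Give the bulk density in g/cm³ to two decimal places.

Porosity at depth: n = 0.64·exp(−0.454×1.8) = 0.64×0.4417 = 0.2827
Bulk density: ρ_b = (1−n)ρ_g + n·ρ_f = 0.7173×2.75 + 0.2827×1.09
       = 1.973 + 0.308 = 2.281 g/cm³

2.28 g/cm³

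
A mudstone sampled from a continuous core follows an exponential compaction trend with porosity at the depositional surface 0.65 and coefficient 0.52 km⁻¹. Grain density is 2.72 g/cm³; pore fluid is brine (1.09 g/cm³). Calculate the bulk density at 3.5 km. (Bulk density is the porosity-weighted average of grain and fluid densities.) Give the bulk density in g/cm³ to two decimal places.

Porosity at depth: n = 0.65·exp(−0.52×3.5) = 0.65×0.1620 = 0.1053
Bulk density: ρ_b = (1−n)ρ_g + n·ρ_f = 0.8947×2.72 + 0.1053×1.09
       = 2.434 + 0.115 = 2.548 g/cm³

2.55 g/cm³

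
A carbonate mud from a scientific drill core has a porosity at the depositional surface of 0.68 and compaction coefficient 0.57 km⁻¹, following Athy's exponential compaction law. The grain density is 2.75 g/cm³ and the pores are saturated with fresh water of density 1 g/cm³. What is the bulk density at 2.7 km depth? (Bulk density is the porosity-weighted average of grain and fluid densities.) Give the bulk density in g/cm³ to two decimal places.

2.49 g/cm³

Porosity at depth: n = 0.68·exp(−0.57×2.7) = 0.68×0.2146 = 0.1459
Bulk density: ρ_b = (1−n)ρ_g + n·ρ_f = 0.8541×2.75 + 0.1459×1
       = 2.349 + 0.146 = 2.495 g/cm³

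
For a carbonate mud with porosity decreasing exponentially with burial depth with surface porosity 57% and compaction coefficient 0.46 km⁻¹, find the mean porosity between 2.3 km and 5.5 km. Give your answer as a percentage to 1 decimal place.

10.4%

⟨n⟩ = (1/(z₂−z₁)) ∫ n₀ e^(−βz) dz = n₀·(e^(−β·z₁) − e^(−β·z₂)) / (β·(z₂−z₁))
e^(−0.46×2.3) = 0.3471; e^(−0.46×5.5) = 0.0797
⟨n⟩ = 0.57 × (0.3471 − 0.0797) / (0.46 × 3.2) = 0.57 × 0.1817 = 0.1036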